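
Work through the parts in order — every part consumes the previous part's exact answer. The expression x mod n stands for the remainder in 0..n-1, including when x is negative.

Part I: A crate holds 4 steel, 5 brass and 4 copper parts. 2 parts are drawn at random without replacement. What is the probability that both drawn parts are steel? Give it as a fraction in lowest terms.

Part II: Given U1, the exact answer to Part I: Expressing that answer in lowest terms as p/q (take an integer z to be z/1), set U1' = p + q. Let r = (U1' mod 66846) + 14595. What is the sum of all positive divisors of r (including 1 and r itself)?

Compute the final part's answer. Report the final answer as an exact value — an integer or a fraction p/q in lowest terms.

16704

Part I: total draws C(13,2) = 78; favorable C(4,2) = 6; P = 1/13; answer 1/13
Part II: U1 = 1/13; threaded value p + q = 14; r = 14609; 14609 = 7 * 2087; sigma = (1 + 7) * (1 + 2087) = 8 * 2088 = 16704; answer 16704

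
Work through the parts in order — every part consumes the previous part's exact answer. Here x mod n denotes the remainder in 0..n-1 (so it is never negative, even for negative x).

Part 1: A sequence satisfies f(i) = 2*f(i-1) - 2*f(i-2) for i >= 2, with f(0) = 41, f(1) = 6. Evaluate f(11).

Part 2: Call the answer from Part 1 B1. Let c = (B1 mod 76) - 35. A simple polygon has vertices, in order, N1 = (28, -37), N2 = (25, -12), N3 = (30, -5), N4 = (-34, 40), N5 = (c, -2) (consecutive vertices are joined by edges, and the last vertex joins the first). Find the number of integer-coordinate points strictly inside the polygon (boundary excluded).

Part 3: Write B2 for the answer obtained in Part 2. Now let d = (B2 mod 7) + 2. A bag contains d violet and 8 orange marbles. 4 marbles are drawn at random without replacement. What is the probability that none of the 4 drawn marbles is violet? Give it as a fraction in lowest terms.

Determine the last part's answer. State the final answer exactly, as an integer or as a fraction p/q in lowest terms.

7/33

Part 1: f(2) = 2*(6) - 2*(41) = -70; iterating: f(2)=-70, f(3)=-152, f(4)=-164, f(5)=-24, f(6)=280, f(7)=608, f(8)=656, f(9)=96, f(10)=-1120, f(11)=-2432; answer -2432
Part 2: B1 = -2432; c = -35; cross terms: (28*-12 - 25*-37)=589, (25*-5 - 30*-12)=235, (30*40 - -34*-5)=1030, (-34*-2 - -35*40)=1468, (-35*-37 - 28*-2)=1351; twice the area = |4673| = 4673; area = 4673/2; boundary points = 1 + 1 + 1 + 1 + 7 = 11; strictly interior points = area - boundary/2 + 1 = 2332; answer 2332
Part 3: B2 = 2332; d = 3; total draws C(11,4) = 330; favorable C(8,4) = 70; P = 7/33; answer 7/33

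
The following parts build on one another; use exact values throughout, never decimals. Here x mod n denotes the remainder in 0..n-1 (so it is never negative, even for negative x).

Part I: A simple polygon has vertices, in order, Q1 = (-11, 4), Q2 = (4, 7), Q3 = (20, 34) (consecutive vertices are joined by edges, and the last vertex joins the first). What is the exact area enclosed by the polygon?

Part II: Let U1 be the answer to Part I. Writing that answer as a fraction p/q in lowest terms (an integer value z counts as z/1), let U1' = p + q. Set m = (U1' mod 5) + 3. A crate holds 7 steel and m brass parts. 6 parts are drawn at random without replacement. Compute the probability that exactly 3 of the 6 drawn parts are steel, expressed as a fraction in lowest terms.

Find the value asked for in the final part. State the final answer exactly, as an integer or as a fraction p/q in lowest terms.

175/429

Part I: cross terms: (-11*7 - 4*4)=-93, (4*34 - 20*7)=-4, (20*4 - -11*34)=454; twice the area = |357| = 357; area = 357/2; answer 357/2
Part II: U1 = 357/2; threaded value p + q = 359; m = 7; total draws C(14,6) = 3003; favorable C(7,3)*C(7,3) = 1225; P = 175/429; answer 175/429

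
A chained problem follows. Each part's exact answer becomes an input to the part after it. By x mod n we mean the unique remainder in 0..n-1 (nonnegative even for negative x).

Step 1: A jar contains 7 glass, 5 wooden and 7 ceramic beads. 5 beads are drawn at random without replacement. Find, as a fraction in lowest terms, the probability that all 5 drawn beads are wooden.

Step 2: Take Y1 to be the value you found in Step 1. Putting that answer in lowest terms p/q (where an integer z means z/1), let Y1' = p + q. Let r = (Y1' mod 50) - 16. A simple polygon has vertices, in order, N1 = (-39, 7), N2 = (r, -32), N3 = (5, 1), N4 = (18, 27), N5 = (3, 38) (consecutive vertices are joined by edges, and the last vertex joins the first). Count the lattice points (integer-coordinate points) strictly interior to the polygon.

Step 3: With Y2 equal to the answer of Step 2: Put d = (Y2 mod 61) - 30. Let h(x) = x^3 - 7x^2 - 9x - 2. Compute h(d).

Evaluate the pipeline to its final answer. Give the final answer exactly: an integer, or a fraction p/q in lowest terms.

11023

Step 1: total draws C(19,5) = 11628; favorable C(5,5) = 1; P = 1/11628; answer 1/11628
Step 2: Y1 = 1/11628; threaded value p + q = 11629; r = 13; cross terms: (-39*-32 - 13*7)=1157, (13*1 - 5*-32)=173, (5*27 - 18*1)=117, (18*38 - 3*27)=603, (3*7 - -39*38)=1503; twice the area = |3553| = 3553; area = 3553/2; boundary points = 13 + 1 + 13 + 1 + 1 = 29; strictly interior points = area - boundary/2 + 1 = 1763; answer 1763
Step 3: Y2 = 1763; d = 25; 1*(25)^3 - 7*(25)^2 - 9*(25)^1 - 2 = (15625) + (-4375) + (-225) + (-2) = 11023; answer 11023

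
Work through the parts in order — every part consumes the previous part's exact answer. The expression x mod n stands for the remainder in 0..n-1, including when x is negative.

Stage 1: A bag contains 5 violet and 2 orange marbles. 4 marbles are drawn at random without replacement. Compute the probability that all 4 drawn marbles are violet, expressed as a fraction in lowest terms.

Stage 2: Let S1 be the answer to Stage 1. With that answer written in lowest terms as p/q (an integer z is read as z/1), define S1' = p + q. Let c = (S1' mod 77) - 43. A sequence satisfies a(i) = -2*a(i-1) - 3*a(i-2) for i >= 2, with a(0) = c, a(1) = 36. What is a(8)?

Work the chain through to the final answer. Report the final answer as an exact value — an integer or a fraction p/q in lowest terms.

Stage 1: total draws C(7,4) = 35; favorable C(5,4) = 5; P = 1/7; answer 1/7
Stage 2: S1 = 1/7; threaded value p + q = 8; c = -35; a(2) = -2*(36) - 3*(-35) = 33; iterating: a(2)=33, a(3)=-174, a(4)=249, a(5)=24, a(6)=-795, a(7)=1518, a(8)=-651; answer -651

-651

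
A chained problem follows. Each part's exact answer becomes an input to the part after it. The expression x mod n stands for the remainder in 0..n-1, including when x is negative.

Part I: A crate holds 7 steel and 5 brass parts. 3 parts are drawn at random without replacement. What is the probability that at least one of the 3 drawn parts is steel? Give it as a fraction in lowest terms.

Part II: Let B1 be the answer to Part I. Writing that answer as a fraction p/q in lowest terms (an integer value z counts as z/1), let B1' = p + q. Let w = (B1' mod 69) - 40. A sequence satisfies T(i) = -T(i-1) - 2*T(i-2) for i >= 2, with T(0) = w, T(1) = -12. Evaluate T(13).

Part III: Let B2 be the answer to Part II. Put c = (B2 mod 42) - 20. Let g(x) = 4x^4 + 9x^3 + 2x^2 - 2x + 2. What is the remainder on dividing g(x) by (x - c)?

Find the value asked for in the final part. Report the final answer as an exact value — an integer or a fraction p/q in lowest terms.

Part I: total draws C(12,3) = 220; complement C(5,3) = 10; favorable 220 - 10 = 210; P = 21/22; answer 21/22
Part II: B1 = 21/22; threaded value p + q = 43; w = 3; T(2) = -1*(-12) - 2*(3) = 6; iterating: T(2)=6, T(3)=18, T(4)=-30, T(5)=-6, T(6)=66, T(7)=-54, T(8)=-78, T(9)=186, T(10)=-30, T(11)=-342, T(12)=402, T(13)=282; answer 282
Part III: B2 = 282; c = 10; remainder = value at the root: 4*(10)^4 + 9*(10)^3 + 2*(10)^2 - 2*(10)^1 + 2 = (40000) + (9000) + (200) + (-20) + (2) = 49182; answer 49182

49182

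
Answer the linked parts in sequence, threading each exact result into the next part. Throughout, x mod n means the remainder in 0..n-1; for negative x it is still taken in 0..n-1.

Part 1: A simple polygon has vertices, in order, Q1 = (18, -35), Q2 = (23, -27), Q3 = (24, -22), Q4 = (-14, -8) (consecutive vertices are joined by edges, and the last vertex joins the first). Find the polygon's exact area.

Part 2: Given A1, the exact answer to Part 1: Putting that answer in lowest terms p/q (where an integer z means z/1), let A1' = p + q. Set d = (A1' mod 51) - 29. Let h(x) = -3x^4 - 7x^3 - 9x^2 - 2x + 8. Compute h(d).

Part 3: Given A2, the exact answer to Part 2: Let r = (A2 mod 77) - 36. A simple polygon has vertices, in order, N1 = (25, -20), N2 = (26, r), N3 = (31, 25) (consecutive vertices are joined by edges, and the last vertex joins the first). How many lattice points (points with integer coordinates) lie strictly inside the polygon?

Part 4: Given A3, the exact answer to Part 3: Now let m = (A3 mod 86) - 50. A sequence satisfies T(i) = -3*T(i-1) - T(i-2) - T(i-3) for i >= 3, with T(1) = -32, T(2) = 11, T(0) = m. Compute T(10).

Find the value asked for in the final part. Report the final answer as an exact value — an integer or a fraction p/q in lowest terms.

Part 1: cross terms: (18*-27 - 23*-35)=319, (23*-22 - 24*-27)=142, (24*-8 - -14*-22)=-500, (-14*-35 - 18*-8)=634; twice the area = |595| = 595; area = 595/2; answer 595/2
Part 2: A1 = 595/2; threaded value p + q = 597; d = 7; -3*(7)^4 - 7*(7)^3 - 9*(7)^2 - 2*(7)^1 + 8 = (-7203) + (-2401) + (-441) + (-14) + (8) = -10051; answer -10051
Part 3: A2 = -10051; r = 0; cross terms: (25*0 - 26*-20)=520, (26*25 - 31*0)=650, (31*-20 - 25*25)=-1245; twice the area = |-75| = 75; area = 75/2; boundary points = 1 + 5 + 3 = 9; strictly interior points = area - boundary/2 + 1 = 34; answer 34
Part 4: A3 = 34; m = -16; T(3) = -3*(11) - 1*(-32) - 1*(-16) = 15; iterating: T(3)=15, T(4)=-24, T(5)=46, T(6)=-129, T(7)=365, T(8)=-1012, T(9)=2800, T(10)=-7753; answer -7753

-7753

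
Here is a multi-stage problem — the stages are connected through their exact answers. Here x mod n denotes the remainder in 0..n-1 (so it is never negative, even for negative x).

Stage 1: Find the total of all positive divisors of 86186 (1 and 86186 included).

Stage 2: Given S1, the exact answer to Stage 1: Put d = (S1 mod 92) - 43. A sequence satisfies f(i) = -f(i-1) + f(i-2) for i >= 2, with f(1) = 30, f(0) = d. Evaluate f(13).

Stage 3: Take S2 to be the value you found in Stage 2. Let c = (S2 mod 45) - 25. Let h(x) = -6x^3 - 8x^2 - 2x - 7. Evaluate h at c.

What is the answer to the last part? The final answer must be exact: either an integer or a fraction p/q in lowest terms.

-7

Stage 1: 86186 = 2 * 43093; sigma = (1 + 2) * (1 + 43093) = 3 * 43094 = 129282; answer 129282
Stage 2: S1 = 129282; d = -21; f(2) = -1*(30) + 1*(-21) = -51; iterating: f(2)=-51, f(3)=81, f(4)=-132, f(5)=213, f(6)=-345, f(7)=558, f(8)=-903, f(9)=1461, f(10)=-2364, f(11)=3825, f(12)=-6189, f(13)=10014; answer 10014
Stage 3: S2 = 10014; c = -1; -6*(-1)^3 - 8*(-1)^2 - 2*(-1)^1 - 7 = (6) + (-8) + (2) + (-7) = -7; answer -7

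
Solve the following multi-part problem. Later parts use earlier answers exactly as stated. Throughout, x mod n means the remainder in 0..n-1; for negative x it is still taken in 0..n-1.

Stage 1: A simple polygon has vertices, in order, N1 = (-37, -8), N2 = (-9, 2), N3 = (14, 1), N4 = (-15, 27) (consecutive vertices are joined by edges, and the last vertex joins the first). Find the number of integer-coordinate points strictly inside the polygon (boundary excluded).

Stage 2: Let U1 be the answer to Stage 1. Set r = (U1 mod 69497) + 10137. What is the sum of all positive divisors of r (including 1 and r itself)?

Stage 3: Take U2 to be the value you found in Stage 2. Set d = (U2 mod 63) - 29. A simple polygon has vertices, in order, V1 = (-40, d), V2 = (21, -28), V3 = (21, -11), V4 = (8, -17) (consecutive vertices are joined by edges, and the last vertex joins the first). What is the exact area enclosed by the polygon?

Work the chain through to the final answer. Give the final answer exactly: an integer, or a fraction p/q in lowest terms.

775/2

Stage 1: cross terms: (-37*2 - -9*-8)=-146, (-9*1 - 14*2)=-37, (14*27 - -15*1)=393, (-15*-8 - -37*27)=1119; twice the area = |1329| = 1329; area = 1329/2; boundary points = 2 + 1 + 1 + 1 = 5; strictly interior points = area - boundary/2 + 1 = 663; answer 663
Stage 2: U1 = 663; r = 10800; 10800 = 2^4 * 3^3 * 5^2; sigma = (1 + 2 + 4 + 8 + 16) * (1 + 3 + 9 + 27) * (1 + 5 + 25) = 31 * 40 * 31 = 38440; answer 38440
Stage 3: U2 = 38440; d = -19; cross terms: (-40*-28 - 21*-19)=1519, (21*-11 - 21*-28)=357, (21*-17 - 8*-11)=-269, (8*-19 - -40*-17)=-832; twice the area = |775| = 775; area = 775/2; answer 775/2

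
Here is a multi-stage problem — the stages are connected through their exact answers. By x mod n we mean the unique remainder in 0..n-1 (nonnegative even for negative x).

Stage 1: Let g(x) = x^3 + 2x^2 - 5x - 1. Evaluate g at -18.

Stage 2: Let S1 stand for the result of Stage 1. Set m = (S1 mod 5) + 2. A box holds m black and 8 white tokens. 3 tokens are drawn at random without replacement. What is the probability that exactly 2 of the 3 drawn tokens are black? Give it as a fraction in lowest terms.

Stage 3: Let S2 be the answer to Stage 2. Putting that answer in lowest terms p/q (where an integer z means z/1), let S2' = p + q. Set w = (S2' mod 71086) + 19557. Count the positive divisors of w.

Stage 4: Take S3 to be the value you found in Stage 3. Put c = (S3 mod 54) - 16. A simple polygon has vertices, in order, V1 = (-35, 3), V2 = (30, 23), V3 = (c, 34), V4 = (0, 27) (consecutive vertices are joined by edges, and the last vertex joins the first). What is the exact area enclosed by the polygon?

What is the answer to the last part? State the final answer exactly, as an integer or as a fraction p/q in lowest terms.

515

Stage 1: 1*(-18)^3 + 2*(-18)^2 - 5*(-18)^1 - 1 = (-5832) + (648) + (90) + (-1) = -5095; answer -5095
Stage 2: S1 = -5095; m = 2; total draws C(10,3) = 120; favorable C(2,2)*C(8,1) = 8; P = 1/15; answer 1/15
Stage 3: S2 = 1/15; threaded value p + q = 16; w = 19573; 19573 = 23^2 * 37; number of divisors = (2+1) * (1+1) = 6; answer 6
Stage 4: S3 = 6; c = -10; cross terms: (-35*23 - 30*3)=-895, (30*34 - -10*23)=1250, (-10*27 - 0*34)=-270, (0*3 - -35*27)=945; twice the area = |1030| = 1030; area = 515; answer 515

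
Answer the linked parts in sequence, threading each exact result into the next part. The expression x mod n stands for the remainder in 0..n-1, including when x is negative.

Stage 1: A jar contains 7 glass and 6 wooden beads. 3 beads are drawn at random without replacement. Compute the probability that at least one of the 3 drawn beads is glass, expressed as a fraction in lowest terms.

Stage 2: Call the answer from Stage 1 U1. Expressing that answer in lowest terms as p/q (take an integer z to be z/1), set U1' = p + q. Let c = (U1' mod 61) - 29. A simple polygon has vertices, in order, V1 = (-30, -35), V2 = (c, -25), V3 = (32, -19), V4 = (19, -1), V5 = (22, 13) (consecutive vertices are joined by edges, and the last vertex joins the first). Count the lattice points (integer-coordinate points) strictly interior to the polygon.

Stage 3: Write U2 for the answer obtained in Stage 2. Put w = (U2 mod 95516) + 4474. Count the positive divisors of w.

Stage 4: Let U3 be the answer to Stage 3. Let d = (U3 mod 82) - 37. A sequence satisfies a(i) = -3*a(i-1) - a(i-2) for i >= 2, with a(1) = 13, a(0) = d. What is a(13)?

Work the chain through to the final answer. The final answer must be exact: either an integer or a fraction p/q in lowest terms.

233437

Stage 1: total draws C(13,3) = 286; complement C(6,3) = 20; favorable 286 - 20 = 266; P = 133/143; answer 133/143
Stage 2: U1 = 133/143; threaded value p + q = 276; c = 3; cross terms: (-30*-25 - 3*-35)=855, (3*-19 - 32*-25)=743, (32*-1 - 19*-19)=329, (19*13 - 22*-1)=269, (22*-35 - -30*13)=-380; twice the area = |1816| = 1816; area = 908; boundary points = 1 + 1 + 1 + 1 + 4 = 8; strictly interior points = area - boundary/2 + 1 = 905; answer 905
Stage 3: U2 = 905; w = 5379; 5379 = 3 * 11 * 163; number of divisors = (1+1) * (1+1) * (1+1) = 8; answer 8
Stage 4: U3 = 8; d = -29; a(2) = -3*(13) - 1*(-29) = -10; iterating: a(2)=-10, a(3)=17, a(4)=-41, a(5)=106, a(6)=-277, a(7)=725, a(8)=-1898, a(9)=4969, a(10)=-13009, a(11)=34058, a(12)=-89165, a(13)=233437; answer 233437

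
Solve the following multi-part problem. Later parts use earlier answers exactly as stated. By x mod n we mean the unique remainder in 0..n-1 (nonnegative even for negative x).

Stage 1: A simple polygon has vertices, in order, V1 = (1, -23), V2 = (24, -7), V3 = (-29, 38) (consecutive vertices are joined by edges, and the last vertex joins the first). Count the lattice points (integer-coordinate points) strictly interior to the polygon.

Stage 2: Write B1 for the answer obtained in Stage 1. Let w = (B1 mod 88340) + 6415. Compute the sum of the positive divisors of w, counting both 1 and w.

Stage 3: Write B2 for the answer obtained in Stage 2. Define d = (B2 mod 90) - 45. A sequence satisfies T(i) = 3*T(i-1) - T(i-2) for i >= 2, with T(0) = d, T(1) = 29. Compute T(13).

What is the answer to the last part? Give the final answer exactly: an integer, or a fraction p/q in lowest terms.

Stage 1: cross terms: (1*-7 - 24*-23)=545, (24*38 - -29*-7)=709, (-29*-23 - 1*38)=629; twice the area = |1883| = 1883; area = 1883/2; boundary points = 1 + 1 + 1 = 3; strictly interior points = area - boundary/2 + 1 = 941; answer 941
Stage 2: B1 = 941; w = 7356; 7356 = 2^2 * 3 * 613; sigma = (1 + 2 + 4) * (1 + 3) * (1 + 613) = 7 * 4 * 614 = 17192; answer 17192
Stage 3: B2 = 17192; d = -43; T(2) = 3*(29) - 1*(-43) = 130; iterating: T(2)=130, T(3)=361, T(4)=953, T(5)=2498, T(6)=6541, T(7)=17125, T(8)=44834, T(9)=117377, T(10)=307297, T(11)=804514, T(12)=2106245, T(13)=5514221; answer 5514221

5514221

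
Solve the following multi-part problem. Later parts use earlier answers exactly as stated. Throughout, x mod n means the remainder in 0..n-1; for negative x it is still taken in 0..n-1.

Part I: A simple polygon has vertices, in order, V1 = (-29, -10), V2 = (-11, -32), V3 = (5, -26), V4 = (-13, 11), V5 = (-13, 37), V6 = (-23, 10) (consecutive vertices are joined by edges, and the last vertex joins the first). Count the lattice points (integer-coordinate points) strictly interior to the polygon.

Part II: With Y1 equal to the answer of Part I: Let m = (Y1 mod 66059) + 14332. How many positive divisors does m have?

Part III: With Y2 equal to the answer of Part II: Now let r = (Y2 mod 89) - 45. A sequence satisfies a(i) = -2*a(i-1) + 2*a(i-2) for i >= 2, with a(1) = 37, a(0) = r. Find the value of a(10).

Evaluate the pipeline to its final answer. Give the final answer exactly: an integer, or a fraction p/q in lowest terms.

Part I: cross terms: (-29*-32 - -11*-10)=818, (-11*-26 - 5*-32)=446, (5*11 - -13*-26)=-283, (-13*37 - -13*11)=-338, (-13*10 - -23*37)=721, (-23*-10 - -29*10)=520; twice the area = |1884| = 1884; area = 942; boundary points = 2 + 2 + 1 + 26 + 1 + 2 = 34; strictly interior points = area - boundary/2 + 1 = 926; answer 926
Part II: Y1 = 926; m = 15258; 15258 = 2 * 3 * 2543; number of divisors = (1+1) * (1+1) * (1+1) = 8; answer 8
Part III: Y2 = 8; r = -37; a(2) = -2*(37) + 2*(-37) = -148; iterating: a(2)=-148, a(3)=370, a(4)=-1036, a(5)=2812, a(6)=-7696, a(7)=21016, a(8)=-57424, a(9)=156880, a(10)=-428608; answer -428608

-428608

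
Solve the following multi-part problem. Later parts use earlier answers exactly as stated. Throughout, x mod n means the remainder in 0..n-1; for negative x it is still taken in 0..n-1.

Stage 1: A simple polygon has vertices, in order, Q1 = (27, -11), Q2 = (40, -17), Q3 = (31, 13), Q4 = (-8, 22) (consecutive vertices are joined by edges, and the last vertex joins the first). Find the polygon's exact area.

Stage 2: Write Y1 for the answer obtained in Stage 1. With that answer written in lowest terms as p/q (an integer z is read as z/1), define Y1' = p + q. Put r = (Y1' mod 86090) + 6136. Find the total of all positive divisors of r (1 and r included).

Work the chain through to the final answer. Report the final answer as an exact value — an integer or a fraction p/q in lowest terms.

Stage 1: cross terms: (27*-17 - 40*-11)=-19, (40*13 - 31*-17)=1047, (31*22 - -8*13)=786, (-8*-11 - 27*22)=-506; twice the area = |1308| = 1308; area = 654; answer 654
Stage 2: Y1 = 654; threaded value p + q = 655; r = 6791; 6791 is prime, so its only divisors are 1 and 6791; sigma = 1 + 6791 = 6792; answer 6792

6792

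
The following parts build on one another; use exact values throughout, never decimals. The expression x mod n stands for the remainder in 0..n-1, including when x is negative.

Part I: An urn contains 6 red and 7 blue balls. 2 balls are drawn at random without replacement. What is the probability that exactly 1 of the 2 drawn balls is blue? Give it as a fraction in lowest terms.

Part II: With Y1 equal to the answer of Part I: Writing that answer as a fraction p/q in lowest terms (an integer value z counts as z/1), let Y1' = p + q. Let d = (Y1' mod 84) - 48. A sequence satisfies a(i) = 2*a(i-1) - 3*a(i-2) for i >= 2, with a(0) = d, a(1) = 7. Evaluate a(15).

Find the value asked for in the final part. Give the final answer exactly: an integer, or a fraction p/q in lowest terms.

112315

Part I: total draws C(13,2) = 78; favorable C(7,1)*C(6,1) = 42; P = 7/13; answer 7/13
Part II: Y1 = 7/13; threaded value p + q = 20; d = -28; a(2) = 2*(7) - 3*(-28) = 98; iterating: a(2)=98, a(3)=175, a(4)=56, a(5)=-413, a(6)=-994, a(7)=-749, a(8)=1484, a(9)=5215, a(10)=5978, a(11)=-3689, a(12)=-25312, a(13)=-39557, a(14)=-3178, a(15)=112315; answer 112315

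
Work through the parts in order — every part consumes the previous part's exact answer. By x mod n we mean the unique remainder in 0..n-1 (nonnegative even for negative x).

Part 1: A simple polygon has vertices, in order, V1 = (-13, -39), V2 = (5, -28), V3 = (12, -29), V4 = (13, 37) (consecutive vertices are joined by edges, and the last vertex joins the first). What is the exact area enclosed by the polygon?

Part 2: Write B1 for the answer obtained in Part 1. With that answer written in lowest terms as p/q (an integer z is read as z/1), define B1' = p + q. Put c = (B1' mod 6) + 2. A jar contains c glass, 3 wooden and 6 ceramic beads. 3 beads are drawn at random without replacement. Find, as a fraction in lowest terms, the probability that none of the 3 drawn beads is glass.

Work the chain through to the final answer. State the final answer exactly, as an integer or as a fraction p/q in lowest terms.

3/20

Part 1: cross terms: (-13*-28 - 5*-39)=559, (5*-29 - 12*-28)=191, (12*37 - 13*-29)=821, (13*-39 - -13*37)=-26; twice the area = |1545| = 1545; area = 1545/2; answer 1545/2
Part 2: B1 = 1545/2; threaded value p + q = 1547; c = 7; total draws C(16,3) = 560; favorable C(9,3) = 84; P = 3/20; answer 3/20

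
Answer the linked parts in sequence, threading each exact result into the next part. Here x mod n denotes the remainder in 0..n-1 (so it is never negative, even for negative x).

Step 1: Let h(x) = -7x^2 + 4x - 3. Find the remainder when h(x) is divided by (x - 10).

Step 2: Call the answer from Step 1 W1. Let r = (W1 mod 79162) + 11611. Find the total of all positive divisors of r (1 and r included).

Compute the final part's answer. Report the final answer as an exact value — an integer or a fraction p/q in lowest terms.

Step 1: remainder = value at the root: -7*(10)^2 + 4*(10)^1 - 3 = (-700) + (40) + (-3) = -663; answer -663
Step 2: W1 = -663; r = 90110; 90110 = 2 * 5 * 9011; sigma = (1 + 2) * (1 + 5) * (1 + 9011) = 3 * 6 * 9012 = 162216; answer 162216

162216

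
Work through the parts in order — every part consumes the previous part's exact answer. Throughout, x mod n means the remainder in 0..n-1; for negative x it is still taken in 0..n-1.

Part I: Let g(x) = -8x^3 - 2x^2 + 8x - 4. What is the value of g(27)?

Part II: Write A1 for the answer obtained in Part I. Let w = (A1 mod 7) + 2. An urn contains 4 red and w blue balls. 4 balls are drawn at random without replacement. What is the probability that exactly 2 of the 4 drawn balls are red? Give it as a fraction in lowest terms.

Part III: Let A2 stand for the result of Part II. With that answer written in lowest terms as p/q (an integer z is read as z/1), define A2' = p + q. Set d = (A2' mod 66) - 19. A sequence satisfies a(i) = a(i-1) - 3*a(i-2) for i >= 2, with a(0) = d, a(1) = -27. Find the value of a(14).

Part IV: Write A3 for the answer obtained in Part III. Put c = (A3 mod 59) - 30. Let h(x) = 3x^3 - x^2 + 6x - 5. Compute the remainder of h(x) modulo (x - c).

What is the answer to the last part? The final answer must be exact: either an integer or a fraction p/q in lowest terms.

-3165

Part I: -8*(27)^3 - 2*(27)^2 + 8*(27)^1 - 4 = (-157464) + (-1458) + (216) + (-4) = -158710; answer -158710
Part II: A1 = -158710; w = 3; total draws C(7,4) = 35; favorable C(4,2)*C(3,2) = 18; P = 18/35; answer 18/35
Part III: A2 = 18/35; threaded value p + q = 53; d = 34; a(2) = 1*(-27) - 3*(34) = -129; iterating: a(2)=-129, a(3)=-48, a(4)=339, a(5)=483, a(6)=-534, a(7)=-1983, a(8)=-381, a(9)=5568, a(10)=6711, a(11)=-9993, a(12)=-30126, a(13)=-147, a(14)=90231; answer 90231
Part IV: A3 = 90231; c = -10; remainder = value at the root: 3*(-10)^3 - 1*(-10)^2 + 6*(-10)^1 - 5 = (-3000) + (-100) + (-60) + (-5) = -3165; answer -3165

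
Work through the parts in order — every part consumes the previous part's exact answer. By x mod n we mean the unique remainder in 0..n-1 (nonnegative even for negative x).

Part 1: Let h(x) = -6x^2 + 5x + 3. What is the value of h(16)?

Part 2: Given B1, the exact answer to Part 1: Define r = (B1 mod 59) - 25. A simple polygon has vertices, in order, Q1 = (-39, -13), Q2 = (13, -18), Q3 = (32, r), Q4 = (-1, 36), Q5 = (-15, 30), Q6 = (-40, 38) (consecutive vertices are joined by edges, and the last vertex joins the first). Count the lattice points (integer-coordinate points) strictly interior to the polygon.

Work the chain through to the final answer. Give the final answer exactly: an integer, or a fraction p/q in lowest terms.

Part 1: -6*(16)^2 + 5*(16)^1 + 3 = (-1536) + (80) + (3) = -1453; answer -1453
Part 2: B1 = -1453; r = -3; cross terms: (-39*-18 - 13*-13)=871, (13*-3 - 32*-18)=537, (32*36 - -1*-3)=1149, (-1*30 - -15*36)=510, (-15*38 - -40*30)=630, (-40*-13 - -39*38)=2002; twice the area = |5699| = 5699; area = 5699/2; boundary points = 1 + 1 + 3 + 2 + 1 + 1 = 9; strictly interior points = area - boundary/2 + 1 = 2846; answer 2846

2846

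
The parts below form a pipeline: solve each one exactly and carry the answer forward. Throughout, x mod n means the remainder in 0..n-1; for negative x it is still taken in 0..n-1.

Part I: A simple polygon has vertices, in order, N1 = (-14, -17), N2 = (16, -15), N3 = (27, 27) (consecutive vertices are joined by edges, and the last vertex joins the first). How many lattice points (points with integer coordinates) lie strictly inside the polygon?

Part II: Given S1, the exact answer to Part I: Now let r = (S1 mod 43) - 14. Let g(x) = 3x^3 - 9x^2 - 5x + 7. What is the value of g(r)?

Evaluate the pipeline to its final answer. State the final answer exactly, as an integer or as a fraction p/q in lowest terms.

-15

Part I: cross terms: (-14*-15 - 16*-17)=482, (16*27 - 27*-15)=837, (27*-17 - -14*27)=-81; twice the area = |1238| = 1238; area = 619; boundary points = 2 + 1 + 1 = 4; strictly interior points = area - boundary/2 + 1 = 618; answer 618
Part II: S1 = 618; r = 2; 3*(2)^3 - 9*(2)^2 - 5*(2)^1 + 7 = (24) + (-36) + (-10) + (7) = -15; answer -15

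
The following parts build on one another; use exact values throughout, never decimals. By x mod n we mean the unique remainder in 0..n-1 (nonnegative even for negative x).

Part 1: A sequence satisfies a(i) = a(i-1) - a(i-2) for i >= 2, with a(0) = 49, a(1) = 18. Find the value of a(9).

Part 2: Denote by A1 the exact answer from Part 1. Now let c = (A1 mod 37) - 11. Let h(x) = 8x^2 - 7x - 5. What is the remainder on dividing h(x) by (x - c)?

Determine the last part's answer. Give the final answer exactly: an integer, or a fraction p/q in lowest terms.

Part 1: a(2) = 1*(18) - 1*(49) = -31; iterating: a(2)=-31, a(3)=-49, a(4)=-18, a(5)=31, a(6)=49, a(7)=18, a(8)=-31, a(9)=-49; answer -49
Part 2: A1 = -49; c = 14; remainder = value at the root: 8*(14)^2 - 7*(14)^1 - 5 = (1568) + (-98) + (-5) = 1465; answer 1465

1465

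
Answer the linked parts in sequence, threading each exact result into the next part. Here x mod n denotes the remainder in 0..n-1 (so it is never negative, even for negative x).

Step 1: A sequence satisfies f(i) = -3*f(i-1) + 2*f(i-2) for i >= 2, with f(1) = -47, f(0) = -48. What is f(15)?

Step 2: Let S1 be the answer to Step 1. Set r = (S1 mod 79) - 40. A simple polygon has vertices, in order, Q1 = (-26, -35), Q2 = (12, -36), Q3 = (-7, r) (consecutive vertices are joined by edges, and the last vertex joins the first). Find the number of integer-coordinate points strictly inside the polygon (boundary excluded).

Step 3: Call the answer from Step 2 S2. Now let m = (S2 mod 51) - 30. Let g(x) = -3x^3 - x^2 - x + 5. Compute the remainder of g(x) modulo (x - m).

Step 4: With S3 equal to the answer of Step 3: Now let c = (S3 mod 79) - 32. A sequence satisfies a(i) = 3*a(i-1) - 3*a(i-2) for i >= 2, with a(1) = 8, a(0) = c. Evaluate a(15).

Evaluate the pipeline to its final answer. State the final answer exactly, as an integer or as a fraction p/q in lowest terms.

Step 1: f(2) = -3*(-47) + 2*(-48) = 45; iterating: f(2)=45, f(3)=-229, f(4)=777, f(5)=-2789, f(6)=9921, f(7)=-35341, f(8)=125865, f(9)=-448277, f(10)=1596561, f(11)=-5686237, f(12)=20251833, f(13)=-72127973, f(14)=256887585, f(15)=-914918701; answer -914918701
Step 2: S1 = -914918701; r = 9; cross terms: (-26*-36 - 12*-35)=1356, (12*9 - -7*-36)=-144, (-7*-35 - -26*9)=479; twice the area = |1691| = 1691; area = 1691/2; boundary points = 1 + 1 + 1 = 3; strictly interior points = area - boundary/2 + 1 = 845; answer 845
Step 3: S2 = 845; m = -1; remainder = value at the root: -3*(-1)^3 - 1*(-1)^2 - 1*(-1)^1 + 5 = (3) + (-1) + (1) + (5) = 8; answer 8
Step 4: S3 = 8; c = -24; a(2) = 3*(8) - 3*(-24) = 96; iterating: a(2)=96, a(3)=264, a(4)=504, a(5)=720, a(6)=648, a(7)=-216, a(8)=-2592, a(9)=-7128, a(10)=-13608, a(11)=-19440, a(12)=-17496, a(13)=5832, a(14)=69984, a(15)=192456; answer 192456

192456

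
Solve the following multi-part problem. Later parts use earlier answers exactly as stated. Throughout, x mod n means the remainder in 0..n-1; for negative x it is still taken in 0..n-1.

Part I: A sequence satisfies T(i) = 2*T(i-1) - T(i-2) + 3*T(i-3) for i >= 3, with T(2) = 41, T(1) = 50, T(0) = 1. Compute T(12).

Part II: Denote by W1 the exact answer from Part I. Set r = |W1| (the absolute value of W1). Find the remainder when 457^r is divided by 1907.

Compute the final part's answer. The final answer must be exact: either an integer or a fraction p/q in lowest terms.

734

Part I: T(3) = 2*(41) - 1*(50) + 3*(1) = 35; iterating: T(3)=35, T(4)=179, T(5)=446, T(6)=818, T(7)=1727, T(8)=3974, T(9)=8675, T(10)=18557, T(11)=40361, T(12)=88190; answer 88190
Part II: W1 = 88190; r = 88190; squarings mod 1907: 457^1=457, 457^2=986, 457^4=1533, 457^8=665, 457^16=1708, 457^32=1461, 457^64=588, 457^128=577, 457^256=1111, 457^512=492, 457^1024=1782, 457^2048=369, 457^4096=764, 457^8192=154, 457^16384=832, 457^32768=1890, 457^65536=289; 457^88190 = 457^2 * 457^4 * 457^8 * 457^16 * 457^32 * 457^64 * 457^2048 * 457^4096 * 457^16384 * 457^65536 = 734 (mod 1907); answer 734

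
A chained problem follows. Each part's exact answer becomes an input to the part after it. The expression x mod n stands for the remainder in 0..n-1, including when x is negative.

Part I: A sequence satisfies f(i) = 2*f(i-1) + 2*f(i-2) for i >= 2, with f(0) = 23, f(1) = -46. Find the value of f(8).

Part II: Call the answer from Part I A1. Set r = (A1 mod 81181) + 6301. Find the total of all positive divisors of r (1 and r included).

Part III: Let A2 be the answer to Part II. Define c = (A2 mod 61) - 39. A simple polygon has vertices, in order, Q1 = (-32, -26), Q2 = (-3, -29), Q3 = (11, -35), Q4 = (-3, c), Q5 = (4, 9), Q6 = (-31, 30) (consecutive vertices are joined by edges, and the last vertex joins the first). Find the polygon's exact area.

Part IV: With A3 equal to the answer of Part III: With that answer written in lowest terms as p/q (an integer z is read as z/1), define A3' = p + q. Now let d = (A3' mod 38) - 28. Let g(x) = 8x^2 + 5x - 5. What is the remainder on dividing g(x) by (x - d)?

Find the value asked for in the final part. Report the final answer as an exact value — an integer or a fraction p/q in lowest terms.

Part I: f(2) = 2*(-46) + 2*(23) = -46; iterating: f(2)=-46, f(3)=-184, f(4)=-460, f(5)=-1288, f(6)=-3496, f(7)=-9568, f(8)=-26128; answer -26128
Part II: A1 = -26128; r = 61354; 61354 = 2 * 30677; sigma = (1 + 2) * (1 + 30677) = 3 * 30678 = 92034; answer 92034
Part III: A2 = 92034; c = 7; cross terms: (-32*-29 - -3*-26)=850, (-3*-35 - 11*-29)=424, (11*7 - -3*-35)=-28, (-3*9 - 4*7)=-55, (4*30 - -31*9)=399, (-31*-26 - -32*30)=1766; twice the area = |3356| = 3356; area = 1678; answer 1678
Part IV: A3 = 1678; threaded value p + q = 1679; d = -21; remainder = value at the root: 8*(-21)^2 + 5*(-21)^1 - 5 = (3528) + (-105) + (-5) = 3418; answer 3418

3418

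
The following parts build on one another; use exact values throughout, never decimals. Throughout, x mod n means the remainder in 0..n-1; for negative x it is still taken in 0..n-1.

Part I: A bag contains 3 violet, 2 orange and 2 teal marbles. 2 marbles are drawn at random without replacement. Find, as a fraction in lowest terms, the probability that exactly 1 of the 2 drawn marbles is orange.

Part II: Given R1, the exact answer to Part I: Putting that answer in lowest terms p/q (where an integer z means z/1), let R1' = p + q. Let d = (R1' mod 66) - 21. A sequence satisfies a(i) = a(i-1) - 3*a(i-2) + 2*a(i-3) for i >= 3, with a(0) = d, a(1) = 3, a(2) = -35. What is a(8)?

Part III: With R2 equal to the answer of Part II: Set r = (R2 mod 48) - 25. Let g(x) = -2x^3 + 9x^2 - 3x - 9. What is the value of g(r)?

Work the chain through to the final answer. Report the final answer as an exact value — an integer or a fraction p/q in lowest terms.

-12469

Part I: total draws C(7,2) = 21; favorable C(2,1)*C(5,1) = 10; P = 10/21; answer 10/21
Part II: R1 = 10/21; threaded value p + q = 31; d = 10; a(3) = 1*(-35) - 3*(3) + 2*(10) = -24; iterating: a(3)=-24, a(4)=87, a(5)=89, a(6)=-220, a(7)=-313, a(8)=525; answer 525
Part III: R2 = 525; r = 20; -2*(20)^3 + 9*(20)^2 - 3*(20)^1 - 9 = (-16000) + (3600) + (-60) + (-9) = -12469; answer -12469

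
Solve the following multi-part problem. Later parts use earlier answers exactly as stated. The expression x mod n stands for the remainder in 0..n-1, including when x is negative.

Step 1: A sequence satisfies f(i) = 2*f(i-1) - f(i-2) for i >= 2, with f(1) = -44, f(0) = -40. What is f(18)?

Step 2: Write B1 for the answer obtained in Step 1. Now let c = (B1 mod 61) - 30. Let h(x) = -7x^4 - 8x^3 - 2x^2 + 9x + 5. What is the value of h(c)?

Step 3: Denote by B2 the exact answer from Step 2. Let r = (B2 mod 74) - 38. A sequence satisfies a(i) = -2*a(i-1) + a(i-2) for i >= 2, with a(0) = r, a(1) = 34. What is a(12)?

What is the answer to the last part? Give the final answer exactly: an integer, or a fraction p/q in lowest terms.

Step 1: f(2) = 2*(-44) - 1*(-40) = -48; iterating: f(2)=-48, f(3)=-52, f(4)=-56, f(5)=-60, f(6)=-64, f(7)=-68, f(8)=-72, f(9)=-76, f(10)=-80, f(11)=-84, f(12)=-88, f(13)=-92, f(14)=-96, f(15)=-100, f(16)=-104, f(17)=-108, f(18)=-112; answer -112
Step 2: B1 = -112; c = -20; -7*(-20)^4 - 8*(-20)^3 - 2*(-20)^2 + 9*(-20)^1 + 5 = (-1120000) + (64000) + (-800) + (-180) + (5) = -1056975; answer -1056975
Step 3: B2 = -1056975; r = 3; a(2) = -2*(34) + 1*(3) = -65; iterating: a(2)=-65, a(3)=164, a(4)=-393, a(5)=950, a(6)=-2293, a(7)=5536, a(8)=-13365, a(9)=32266, a(10)=-77897, a(11)=188060, a(12)=-454017; answer -454017

-454017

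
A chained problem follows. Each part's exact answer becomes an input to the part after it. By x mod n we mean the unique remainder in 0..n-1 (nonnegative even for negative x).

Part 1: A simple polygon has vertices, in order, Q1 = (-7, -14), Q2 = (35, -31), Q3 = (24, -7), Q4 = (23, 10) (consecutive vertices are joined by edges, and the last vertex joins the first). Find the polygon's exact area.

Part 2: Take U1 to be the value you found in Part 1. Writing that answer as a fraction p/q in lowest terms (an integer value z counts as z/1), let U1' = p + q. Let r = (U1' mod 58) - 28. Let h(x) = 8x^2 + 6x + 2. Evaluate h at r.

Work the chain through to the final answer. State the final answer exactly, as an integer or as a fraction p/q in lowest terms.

172

Part 1: cross terms: (-7*-31 - 35*-14)=707, (35*-7 - 24*-31)=499, (24*10 - 23*-7)=401, (23*-14 - -7*10)=-252; twice the area = |1355| = 1355; area = 1355/2; answer 1355/2
Part 2: U1 = 1355/2; threaded value p + q = 1357; r = -5; 8*(-5)^2 + 6*(-5)^1 + 2 = (200) + (-30) + (2) = 172; answer 172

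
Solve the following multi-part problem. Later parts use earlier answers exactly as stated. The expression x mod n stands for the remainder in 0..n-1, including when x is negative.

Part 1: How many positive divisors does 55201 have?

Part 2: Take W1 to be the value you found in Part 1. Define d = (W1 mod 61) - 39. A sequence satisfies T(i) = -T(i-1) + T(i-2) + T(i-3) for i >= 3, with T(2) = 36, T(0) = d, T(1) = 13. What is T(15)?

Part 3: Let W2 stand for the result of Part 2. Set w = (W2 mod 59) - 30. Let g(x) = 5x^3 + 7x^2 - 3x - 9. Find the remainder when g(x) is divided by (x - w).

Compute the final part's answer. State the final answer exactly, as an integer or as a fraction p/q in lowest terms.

180

Part 1: 55201 is prime, so its only divisors are 1 and 55201; count = 2; answer 2
Part 2: W1 = 2; d = -37; T(3) = -1*(36) + 1*(13) + 1*(-37) = -60; iterating: T(3)=-60, T(4)=109, T(5)=-133, T(6)=182, T(7)=-206, T(8)=255, T(9)=-279, T(10)=328, T(11)=-352, T(12)=401, T(13)=-425, T(14)=474, T(15)=-498; answer -498
Part 3: W2 = -498; w = 3; remainder = value at the root: 5*(3)^3 + 7*(3)^2 - 3*(3)^1 - 9 = (135) + (63) + (-9) + (-9) = 180; answer 180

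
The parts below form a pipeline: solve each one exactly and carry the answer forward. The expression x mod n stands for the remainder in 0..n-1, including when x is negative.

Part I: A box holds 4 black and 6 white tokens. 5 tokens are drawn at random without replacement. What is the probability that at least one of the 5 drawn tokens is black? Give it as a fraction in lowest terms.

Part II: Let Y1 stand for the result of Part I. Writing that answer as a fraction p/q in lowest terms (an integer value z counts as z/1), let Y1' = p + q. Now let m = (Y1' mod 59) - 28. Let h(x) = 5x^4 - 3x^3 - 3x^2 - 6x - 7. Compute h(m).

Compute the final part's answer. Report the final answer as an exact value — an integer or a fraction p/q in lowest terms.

Part I: total draws C(10,5) = 252; complement C(6,5) = 6; favorable 252 - 6 = 246; P = 41/42; answer 41/42
Part II: Y1 = 41/42; threaded value p + q = 83; m = -4; 5*(-4)^4 - 3*(-4)^3 - 3*(-4)^2 - 6*(-4)^1 - 7 = (1280) + (192) + (-48) + (24) + (-7) = 1441; answer 1441

1441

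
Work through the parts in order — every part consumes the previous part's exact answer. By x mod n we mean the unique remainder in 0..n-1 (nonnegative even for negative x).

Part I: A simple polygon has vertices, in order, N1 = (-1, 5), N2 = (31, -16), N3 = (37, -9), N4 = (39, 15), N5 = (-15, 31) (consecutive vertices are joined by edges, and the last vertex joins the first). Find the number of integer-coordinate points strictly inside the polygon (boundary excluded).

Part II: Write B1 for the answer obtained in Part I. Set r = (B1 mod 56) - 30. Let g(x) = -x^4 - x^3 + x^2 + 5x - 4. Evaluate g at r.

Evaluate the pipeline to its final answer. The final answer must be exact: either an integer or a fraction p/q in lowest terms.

-782254

Part I: cross terms: (-1*-16 - 31*5)=-139, (31*-9 - 37*-16)=313, (37*15 - 39*-9)=906, (39*31 - -15*15)=1434, (-15*5 - -1*31)=-44; twice the area = |2470| = 2470; area = 1235; boundary points = 1 + 1 + 2 + 2 + 2 = 8; strictly interior points = area - boundary/2 + 1 = 1232; answer 1232
Part II: B1 = 1232; r = -30; -1*(-30)^4 - 1*(-30)^3 + 1*(-30)^2 + 5*(-30)^1 - 4 = (-810000) + (27000) + (900) + (-150) + (-4) = -782254; answer -782254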